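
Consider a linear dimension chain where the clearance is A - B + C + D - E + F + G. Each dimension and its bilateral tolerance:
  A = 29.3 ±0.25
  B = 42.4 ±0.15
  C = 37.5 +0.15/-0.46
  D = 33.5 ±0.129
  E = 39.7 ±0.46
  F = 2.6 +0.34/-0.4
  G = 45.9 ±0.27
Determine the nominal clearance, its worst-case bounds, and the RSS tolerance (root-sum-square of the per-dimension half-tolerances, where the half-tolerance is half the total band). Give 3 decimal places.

nominal=66.700 wc=[64.581,68.449] rss=0.785

Stack each dimension's contribution:
  +A: nom +29.300 → Σnom=29.300; wc +0.250/-0.250 → slack +0.250/-0.250; half-tol=0.250, Σhalf²=0.062500
  -B: nom -42.400 → Σnom=-13.100; wc +0.150/-0.150 → slack +0.400/-0.400; half-tol=0.150, Σhalf²=0.085000
  +C: nom +37.500 → Σnom=24.400; wc +0.150/-0.460 → slack +0.550/-0.860; half-tol=0.305, Σhalf²=0.178025
  +D: nom +33.500 → Σnom=57.900; wc +0.129/-0.129 → slack +0.679/-0.989; half-tol=0.129, Σhalf²=0.194666
  -E: nom -39.700 → Σnom=18.200; wc +0.460/-0.460 → slack +1.139/-1.449; half-tol=0.460, Σhalf²=0.406266
  +F: nom +2.600 → Σnom=20.800; wc +0.340/-0.400 → slack +1.479/-1.849; half-tol=0.370, Σhalf²=0.543166
  +G: nom +45.900 → Σnom=66.700; wc +0.270/-0.270 → slack +1.749/-2.119; half-tol=0.270, Σhalf²=0.616066
Nominal = 66.700. Worst-case = [66.700 - 2.119, 66.700 + 1.749] = [64.581, 68.449]. RSS = √0.616066 = 0.785.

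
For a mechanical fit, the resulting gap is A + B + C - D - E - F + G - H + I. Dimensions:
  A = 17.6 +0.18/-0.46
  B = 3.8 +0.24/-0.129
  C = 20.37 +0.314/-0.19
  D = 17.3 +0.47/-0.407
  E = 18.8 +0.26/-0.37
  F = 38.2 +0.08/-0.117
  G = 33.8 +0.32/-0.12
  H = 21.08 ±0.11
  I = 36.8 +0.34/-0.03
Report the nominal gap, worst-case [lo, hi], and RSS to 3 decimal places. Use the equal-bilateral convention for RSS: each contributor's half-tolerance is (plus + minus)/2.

Stack each dimension's contribution:
  +A: nom +17.600 → Σnom=17.600; wc +0.180/-0.460 → slack +0.180/-0.460; half-tol=0.320, Σhalf²=0.102400
  +B: nom +3.800 → Σnom=21.400; wc +0.240/-0.129 → slack +0.420/-0.589; half-tol=0.184, Σhalf²=0.136440
  +C: nom +20.370 → Σnom=41.770; wc +0.314/-0.190 → slack +0.734/-0.779; half-tol=0.252, Σhalf²=0.199944
  -D: nom -17.300 → Σnom=24.470; wc +0.407/-0.470 → slack +1.141/-1.249; half-tol=0.439, Σhalf²=0.392227
  -E: nom -18.800 → Σnom=5.670; wc +0.370/-0.260 → slack +1.511/-1.509; half-tol=0.315, Σhalf²=0.491452
  -F: nom -38.200 → Σnom=-32.530; wc +0.117/-0.080 → slack +1.628/-1.589; half-tol=0.099, Σhalf²=0.501154
  +G: nom +33.800 → Σnom=1.270; wc +0.320/-0.120 → slack +1.948/-1.709; half-tol=0.220, Σhalf²=0.549554
  -H: nom -21.080 → Σnom=-19.810; wc +0.110/-0.110 → slack +2.058/-1.819; half-tol=0.110, Σhalf²=0.561654
  +I: nom +36.800 → Σnom=16.990; wc +0.340/-0.030 → slack +2.398/-1.849; half-tol=0.185, Σhalf²=0.595879
Nominal = 16.990. Worst-case = [16.990 - 1.849, 16.990 + 2.398] = [15.141, 19.388]. RSS = √0.595879 = 0.772.

nominal=16.990 wc=[15.141,19.388] rss=0.772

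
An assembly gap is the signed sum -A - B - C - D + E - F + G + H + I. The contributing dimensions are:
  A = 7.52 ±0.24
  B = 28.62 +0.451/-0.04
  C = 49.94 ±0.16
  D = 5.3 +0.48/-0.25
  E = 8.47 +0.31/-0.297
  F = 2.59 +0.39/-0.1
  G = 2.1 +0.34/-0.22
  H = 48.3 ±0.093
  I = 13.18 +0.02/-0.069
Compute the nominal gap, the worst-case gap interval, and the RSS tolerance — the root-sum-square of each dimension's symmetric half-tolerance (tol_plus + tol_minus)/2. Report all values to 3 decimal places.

Stack each dimension's contribution:
  -A: nom -7.520 → Σnom=-7.520; wc +0.240/-0.240 → slack +0.240/-0.240; half-tol=0.240, Σhalf²=0.057600
  -B: nom -28.620 → Σnom=-36.140; wc +0.040/-0.451 → slack +0.280/-0.691; half-tol=0.245, Σhalf²=0.117870
  -C: nom -49.940 → Σnom=-86.080; wc +0.160/-0.160 → slack +0.440/-0.851; half-tol=0.160, Σhalf²=0.143470
  -D: nom -5.300 → Σnom=-91.380; wc +0.250/-0.480 → slack +0.690/-1.331; half-tol=0.365, Σhalf²=0.276695
  +E: nom +8.470 → Σnom=-82.910; wc +0.310/-0.297 → slack +1.000/-1.628; half-tol=0.303, Σhalf²=0.368807
  -F: nom -2.590 → Σnom=-85.500; wc +0.100/-0.390 → slack +1.100/-2.018; half-tol=0.245, Σhalf²=0.428832
  +G: nom +2.100 → Σnom=-83.400; wc +0.340/-0.220 → slack +1.440/-2.238; half-tol=0.280, Σhalf²=0.507232
  +H: nom +48.300 → Σnom=-35.100; wc +0.093/-0.093 → slack +1.533/-2.331; half-tol=0.093, Σhalf²=0.515881
  +I: nom +13.180 → Σnom=-21.920; wc +0.020/-0.069 → slack +1.553/-2.400; half-tol=0.045, Σhalf²=0.517862
Nominal = -21.920. Worst-case = [-21.920 - 2.400, -21.920 + 1.553] = [-24.320, -20.367]. RSS = √0.517862 = 0.720.

nominal=-21.920 wc=[-24.320,-20.367] rss=0.720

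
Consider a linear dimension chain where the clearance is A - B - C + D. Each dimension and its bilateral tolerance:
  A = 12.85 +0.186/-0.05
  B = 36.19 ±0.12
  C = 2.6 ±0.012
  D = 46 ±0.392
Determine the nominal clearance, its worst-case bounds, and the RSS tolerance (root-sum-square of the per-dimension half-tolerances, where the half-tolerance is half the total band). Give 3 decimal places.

Stack each dimension's contribution:
  +A: nom +12.850 → Σnom=12.850; wc +0.186/-0.050 → slack +0.186/-0.050; half-tol=0.118, Σhalf²=0.013924
  -B: nom -36.190 → Σnom=-23.340; wc +0.120/-0.120 → slack +0.306/-0.170; half-tol=0.120, Σhalf²=0.028324
  -C: nom -2.600 → Σnom=-25.940; wc +0.012/-0.012 → slack +0.318/-0.182; half-tol=0.012, Σhalf²=0.028468
  +D: nom +46.000 → Σnom=20.060; wc +0.392/-0.392 → slack +0.710/-0.574; half-tol=0.392, Σhalf²=0.182132
Nominal = 20.060. Worst-case = [20.060 - 0.574, 20.060 + 0.710] = [19.486, 20.770]. RSS = √0.182132 = 0.427.

nominal=20.060 wc=[19.486,20.770] rss=0.427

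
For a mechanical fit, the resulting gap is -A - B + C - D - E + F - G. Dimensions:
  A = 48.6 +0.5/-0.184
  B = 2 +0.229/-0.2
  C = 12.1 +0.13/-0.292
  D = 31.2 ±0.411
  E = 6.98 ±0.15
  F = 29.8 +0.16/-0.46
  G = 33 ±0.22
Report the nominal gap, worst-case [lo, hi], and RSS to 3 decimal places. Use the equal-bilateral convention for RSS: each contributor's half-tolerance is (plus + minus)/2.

nominal=-79.880 wc=[-82.142,-78.425] rss=0.737

Stack each dimension's contribution:
  -A: nom -48.600 → Σnom=-48.600; wc +0.184/-0.500 → slack +0.184/-0.500; half-tol=0.342, Σhalf²=0.116964
  -B: nom -2.000 → Σnom=-50.600; wc +0.200/-0.229 → slack +0.384/-0.729; half-tol=0.215, Σhalf²=0.162974
  +C: nom +12.100 → Σnom=-38.500; wc +0.130/-0.292 → slack +0.514/-1.021; half-tol=0.211, Σhalf²=0.207495
  -D: nom -31.200 → Σnom=-69.700; wc +0.411/-0.411 → slack +0.925/-1.432; half-tol=0.411, Σhalf²=0.376416
  -E: nom -6.980 → Σnom=-76.680; wc +0.150/-0.150 → slack +1.075/-1.582; half-tol=0.150, Σhalf²=0.398916
  +F: nom +29.800 → Σnom=-46.880; wc +0.160/-0.460 → slack +1.235/-2.042; half-tol=0.310, Σhalf²=0.495016
  -G: nom -33.000 → Σnom=-79.880; wc +0.220/-0.220 → slack +1.455/-2.262; half-tol=0.220, Σhalf²=0.543416
Nominal = -79.880. Worst-case = [-79.880 - 2.262, -79.880 + 1.455] = [-82.142, -78.425]. RSS = √0.543416 = 0.737.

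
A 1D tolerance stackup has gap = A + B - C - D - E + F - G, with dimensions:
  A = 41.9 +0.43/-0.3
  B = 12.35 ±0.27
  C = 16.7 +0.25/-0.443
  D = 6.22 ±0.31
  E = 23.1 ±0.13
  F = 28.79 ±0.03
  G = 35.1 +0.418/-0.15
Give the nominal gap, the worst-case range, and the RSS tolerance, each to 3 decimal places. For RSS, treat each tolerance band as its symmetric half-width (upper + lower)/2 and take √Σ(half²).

nominal=1.920 wc=[0.212,3.683] rss=0.722

Stack each dimension's contribution:
  +A: nom +41.900 → Σnom=41.900; wc +0.430/-0.300 → slack +0.430/-0.300; half-tol=0.365, Σhalf²=0.133225
  +B: nom +12.350 → Σnom=54.250; wc +0.270/-0.270 → slack +0.700/-0.570; half-tol=0.270, Σhalf²=0.206125
  -C: nom -16.700 → Σnom=37.550; wc +0.443/-0.250 → slack +1.143/-0.820; half-tol=0.347, Σhalf²=0.326187
  -D: nom -6.220 → Σnom=31.330; wc +0.310/-0.310 → slack +1.453/-1.130; half-tol=0.310, Σhalf²=0.422287
  -E: nom -23.100 → Σnom=8.230; wc +0.130/-0.130 → slack +1.583/-1.260; half-tol=0.130, Σhalf²=0.439187
  +F: nom +28.790 → Σnom=37.020; wc +0.030/-0.030 → slack +1.613/-1.290; half-tol=0.030, Σhalf²=0.440087
  -G: nom -35.100 → Σnom=1.920; wc +0.150/-0.418 → slack +1.763/-1.708; half-tol=0.284, Σhalf²=0.520743
Nominal = 1.920. Worst-case = [1.920 - 1.708, 1.920 + 1.763] = [0.212, 3.683]. RSS = √0.520743 = 0.722.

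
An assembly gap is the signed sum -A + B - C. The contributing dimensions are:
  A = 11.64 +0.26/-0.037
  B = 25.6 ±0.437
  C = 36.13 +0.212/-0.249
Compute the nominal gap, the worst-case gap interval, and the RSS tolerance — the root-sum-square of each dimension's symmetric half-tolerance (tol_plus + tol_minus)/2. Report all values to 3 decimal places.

nominal=-22.170 wc=[-23.079,-21.447] rss=0.516

Stack each dimension's contribution:
  -A: nom -11.640 → Σnom=-11.640; wc +0.037/-0.260 → slack +0.037/-0.260; half-tol=0.148, Σhalf²=0.022052
  +B: nom +25.600 → Σnom=13.960; wc +0.437/-0.437 → slack +0.474/-0.697; half-tol=0.437, Σhalf²=0.213021
  -C: nom -36.130 → Σnom=-22.170; wc +0.249/-0.212 → slack +0.723/-0.909; half-tol=0.230, Σhalf²=0.266151
Nominal = -22.170. Worst-case = [-22.170 - 0.909, -22.170 + 0.723] = [-23.079, -21.447]. RSS = √0.266151 = 0.516.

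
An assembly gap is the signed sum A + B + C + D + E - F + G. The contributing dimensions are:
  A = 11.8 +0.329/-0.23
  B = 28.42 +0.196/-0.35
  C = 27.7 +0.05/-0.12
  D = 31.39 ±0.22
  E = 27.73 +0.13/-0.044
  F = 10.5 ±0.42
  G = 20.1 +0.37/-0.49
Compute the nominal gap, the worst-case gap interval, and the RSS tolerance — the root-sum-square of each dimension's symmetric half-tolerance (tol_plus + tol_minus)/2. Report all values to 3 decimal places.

nominal=136.640 wc=[134.766,138.355] rss=0.760

Stack each dimension's contribution:
  +A: nom +11.800 → Σnom=11.800; wc +0.329/-0.230 → slack +0.329/-0.230; half-tol=0.280, Σhalf²=0.078120
  +B: nom +28.420 → Σnom=40.220; wc +0.196/-0.350 → slack +0.525/-0.580; half-tol=0.273, Σhalf²=0.152649
  +C: nom +27.700 → Σnom=67.920; wc +0.050/-0.120 → slack +0.575/-0.700; half-tol=0.085, Σhalf²=0.159874
  +D: nom +31.390 → Σnom=99.310; wc +0.220/-0.220 → slack +0.795/-0.920; half-tol=0.220, Σhalf²=0.208274
  +E: nom +27.730 → Σnom=127.040; wc +0.130/-0.044 → slack +0.925/-0.964; half-tol=0.087, Σhalf²=0.215843
  -F: nom -10.500 → Σnom=116.540; wc +0.420/-0.420 → slack +1.345/-1.384; half-tol=0.420, Σhalf²=0.392243
  +G: nom +20.100 → Σnom=136.640; wc +0.370/-0.490 → slack +1.715/-1.874; half-tol=0.430, Σhalf²=0.577143
Nominal = 136.640. Worst-case = [136.640 - 1.874, 136.640 + 1.715] = [134.766, 138.355]. RSS = √0.577143 = 0.760.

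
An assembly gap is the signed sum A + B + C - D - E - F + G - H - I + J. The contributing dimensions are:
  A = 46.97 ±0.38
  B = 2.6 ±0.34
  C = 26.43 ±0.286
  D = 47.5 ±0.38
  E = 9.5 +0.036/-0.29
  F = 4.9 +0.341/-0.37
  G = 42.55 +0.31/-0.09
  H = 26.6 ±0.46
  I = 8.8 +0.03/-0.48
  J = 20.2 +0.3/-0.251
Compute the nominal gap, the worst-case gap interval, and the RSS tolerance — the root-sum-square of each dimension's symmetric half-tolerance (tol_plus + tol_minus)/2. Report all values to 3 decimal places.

Stack each dimension's contribution:
  +A: nom +46.970 → Σnom=46.970; wc +0.380/-0.380 → slack +0.380/-0.380; half-tol=0.380, Σhalf²=0.144400
  +B: nom +2.600 → Σnom=49.570; wc +0.340/-0.340 → slack +0.720/-0.720; half-tol=0.340, Σhalf²=0.260000
  +C: nom +26.430 → Σnom=76.000; wc +0.286/-0.286 → slack +1.006/-1.006; half-tol=0.286, Σhalf²=0.341796
  -D: nom -47.500 → Σnom=28.500; wc +0.380/-0.380 → slack +1.386/-1.386; half-tol=0.380, Σhalf²=0.486196
  -E: nom -9.500 → Σnom=19.000; wc +0.290/-0.036 → slack +1.676/-1.422; half-tol=0.163, Σhalf²=0.512765
  -F: nom -4.900 → Σnom=14.100; wc +0.370/-0.341 → slack +2.046/-1.763; half-tol=0.356, Σhalf²=0.639145
  +G: nom +42.550 → Σnom=56.650; wc +0.310/-0.090 → slack +2.356/-1.853; half-tol=0.200, Σhalf²=0.679145
  -H: nom -26.600 → Σnom=30.050; wc +0.460/-0.460 → slack +2.816/-2.313; half-tol=0.460, Σhalf²=0.890745
  -I: nom -8.800 → Σnom=21.250; wc +0.480/-0.030 → slack +3.296/-2.343; half-tol=0.255, Σhalf²=0.955770
  +J: nom +20.200 → Σnom=41.450; wc +0.300/-0.251 → slack +3.596/-2.594; half-tol=0.275, Σhalf²=1.031670
Nominal = 41.450. Worst-case = [41.450 - 2.594, 41.450 + 3.596] = [38.856, 45.046]. RSS = √1.031670 = 1.016.

nominal=41.450 wc=[38.856,45.046] rss=1.016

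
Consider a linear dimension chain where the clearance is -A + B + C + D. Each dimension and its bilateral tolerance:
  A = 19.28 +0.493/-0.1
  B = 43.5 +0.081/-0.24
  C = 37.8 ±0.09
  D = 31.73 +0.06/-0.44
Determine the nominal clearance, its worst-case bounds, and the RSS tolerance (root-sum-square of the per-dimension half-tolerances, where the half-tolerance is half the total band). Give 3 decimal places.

Stack each dimension's contribution:
  -A: nom -19.280 → Σnom=-19.280; wc +0.100/-0.493 → slack +0.100/-0.493; half-tol=0.296, Σhalf²=0.087912
  +B: nom +43.500 → Σnom=24.220; wc +0.081/-0.240 → slack +0.181/-0.733; half-tol=0.161, Σhalf²=0.113672
  +C: nom +37.800 → Σnom=62.020; wc +0.090/-0.090 → slack +0.271/-0.823; half-tol=0.090, Σhalf²=0.121772
  +D: nom +31.730 → Σnom=93.750; wc +0.060/-0.440 → slack +0.331/-1.263; half-tol=0.250, Σhalf²=0.184273
Nominal = 93.750. Worst-case = [93.750 - 1.263, 93.750 + 0.331] = [92.487, 94.081]. RSS = √0.184273 = 0.429.

nominal=93.750 wc=[92.487,94.081] rss=0.429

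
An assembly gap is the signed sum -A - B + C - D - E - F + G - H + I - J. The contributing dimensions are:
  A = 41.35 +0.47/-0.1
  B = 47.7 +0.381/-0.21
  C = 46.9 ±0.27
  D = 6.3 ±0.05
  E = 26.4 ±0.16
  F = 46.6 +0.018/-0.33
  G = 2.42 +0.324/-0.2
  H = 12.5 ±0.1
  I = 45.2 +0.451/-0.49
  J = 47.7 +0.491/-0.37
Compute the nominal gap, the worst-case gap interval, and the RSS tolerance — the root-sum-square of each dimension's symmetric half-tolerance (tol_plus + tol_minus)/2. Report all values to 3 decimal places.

nominal=-134.030 wc=[-136.660,-131.665] rss=0.886

Stack each dimension's contribution:
  -A: nom -41.350 → Σnom=-41.350; wc +0.100/-0.470 → slack +0.100/-0.470; half-tol=0.285, Σhalf²=0.081225
  -B: nom -47.700 → Σnom=-89.050; wc +0.210/-0.381 → slack +0.310/-0.851; half-tol=0.295, Σhalf²=0.168545
  +C: nom +46.900 → Σnom=-42.150; wc +0.270/-0.270 → slack +0.580/-1.121; half-tol=0.270, Σhalf²=0.241445
  -D: nom -6.300 → Σnom=-48.450; wc +0.050/-0.050 → slack +0.630/-1.171; half-tol=0.050, Σhalf²=0.243945
  -E: nom -26.400 → Σnom=-74.850; wc +0.160/-0.160 → slack +0.790/-1.331; half-tol=0.160, Σhalf²=0.269545
  -F: nom -46.600 → Σnom=-121.450; wc +0.330/-0.018 → slack +1.120/-1.349; half-tol=0.174, Σhalf²=0.299821
  +G: nom +2.420 → Σnom=-119.030; wc +0.324/-0.200 → slack +1.444/-1.549; half-tol=0.262, Σhalf²=0.368465
  -H: nom -12.500 → Σnom=-131.530; wc +0.100/-0.100 → slack +1.544/-1.649; half-tol=0.100, Σhalf²=0.378465
  +I: nom +45.200 → Σnom=-86.330; wc +0.451/-0.490 → slack +1.995/-2.139; half-tol=0.471, Σhalf²=0.599836
  -J: nom -47.700 → Σnom=-134.030; wc +0.370/-0.491 → slack +2.365/-2.630; half-tol=0.430, Σhalf²=0.785166
Nominal = -134.030. Worst-case = [-134.030 - 2.630, -134.030 + 2.365] = [-136.660, -131.665]. RSS = √0.785166 = 0.886.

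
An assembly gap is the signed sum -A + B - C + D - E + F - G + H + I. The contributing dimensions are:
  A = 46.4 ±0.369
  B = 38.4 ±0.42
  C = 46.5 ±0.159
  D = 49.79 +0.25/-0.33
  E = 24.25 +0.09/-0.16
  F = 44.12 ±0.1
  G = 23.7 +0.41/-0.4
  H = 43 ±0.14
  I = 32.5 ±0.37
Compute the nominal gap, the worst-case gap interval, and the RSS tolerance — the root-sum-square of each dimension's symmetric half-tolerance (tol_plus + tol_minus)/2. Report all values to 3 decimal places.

Stack each dimension's contribution:
  -A: nom -46.400 → Σnom=-46.400; wc +0.369/-0.369 → slack +0.369/-0.369; half-tol=0.369, Σhalf²=0.136161
  +B: nom +38.400 → Σnom=-8.000; wc +0.420/-0.420 → slack +0.789/-0.789; half-tol=0.420, Σhalf²=0.312561
  -C: nom -46.500 → Σnom=-54.500; wc +0.159/-0.159 → slack +0.948/-0.948; half-tol=0.159, Σhalf²=0.337842
  +D: nom +49.790 → Σnom=-4.710; wc +0.250/-0.330 → slack +1.198/-1.278; half-tol=0.290, Σhalf²=0.421942
  -E: nom -24.250 → Σnom=-28.960; wc +0.160/-0.090 → slack +1.358/-1.368; half-tol=0.125, Σhalf²=0.437567
  +F: nom +44.120 → Σnom=15.160; wc +0.100/-0.100 → slack +1.458/-1.468; half-tol=0.100, Σhalf²=0.447567
  -G: nom -23.700 → Σnom=-8.540; wc +0.400/-0.410 → slack +1.858/-1.878; half-tol=0.405, Σhalf²=0.611592
  +H: nom +43.000 → Σnom=34.460; wc +0.140/-0.140 → slack +1.998/-2.018; half-tol=0.140, Σhalf²=0.631192
  +I: nom +32.500 → Σnom=66.960; wc +0.370/-0.370 → slack +2.368/-2.388; half-tol=0.370, Σhalf²=0.768092
Nominal = 66.960. Worst-case = [66.960 - 2.388, 66.960 + 2.368] = [64.572, 69.328]. RSS = √0.768092 = 0.876.

nominal=66.960 wc=[64.572,69.328] rss=0.876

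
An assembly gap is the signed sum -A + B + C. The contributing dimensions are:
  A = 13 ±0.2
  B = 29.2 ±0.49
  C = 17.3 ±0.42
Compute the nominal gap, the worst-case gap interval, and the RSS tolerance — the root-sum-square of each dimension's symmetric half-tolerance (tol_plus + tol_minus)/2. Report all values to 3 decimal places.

nominal=33.500 wc=[32.390,34.610] rss=0.676

Stack each dimension's contribution:
  -A: nom -13.000 → Σnom=-13.000; wc +0.200/-0.200 → slack +0.200/-0.200; half-tol=0.200, Σhalf²=0.040000
  +B: nom +29.200 → Σnom=16.200; wc +0.490/-0.490 → slack +0.690/-0.690; half-tol=0.490, Σhalf²=0.280100
  +C: nom +17.300 → Σnom=33.500; wc +0.420/-0.420 → slack +1.110/-1.110; half-tol=0.420, Σhalf²=0.456500
Nominal = 33.500. Worst-case = [33.500 - 1.110, 33.500 + 1.110] = [32.390, 34.610]. RSS = √0.456500 = 0.676.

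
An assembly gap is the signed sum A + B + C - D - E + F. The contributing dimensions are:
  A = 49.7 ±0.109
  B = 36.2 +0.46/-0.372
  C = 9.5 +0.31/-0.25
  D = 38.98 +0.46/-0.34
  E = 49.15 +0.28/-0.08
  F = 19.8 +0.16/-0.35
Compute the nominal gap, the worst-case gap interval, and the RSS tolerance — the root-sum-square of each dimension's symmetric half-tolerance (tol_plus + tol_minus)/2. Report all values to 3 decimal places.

nominal=27.070 wc=[25.249,28.529] rss=0.722

Stack each dimension's contribution:
  +A: nom +49.700 → Σnom=49.700; wc +0.109/-0.109 → slack +0.109/-0.109; half-tol=0.109, Σhalf²=0.011881
  +B: nom +36.200 → Σnom=85.900; wc +0.460/-0.372 → slack +0.569/-0.481; half-tol=0.416, Σhalf²=0.184937
  +C: nom +9.500 → Σnom=95.400; wc +0.310/-0.250 → slack +0.879/-0.731; half-tol=0.280, Σhalf²=0.263337
  -D: nom -38.980 → Σnom=56.420; wc +0.340/-0.460 → slack +1.219/-1.191; half-tol=0.400, Σhalf²=0.423337
  -E: nom -49.150 → Σnom=7.270; wc +0.080/-0.280 → slack +1.299/-1.471; half-tol=0.180, Σhalf²=0.455737
  +F: nom +19.800 → Σnom=27.070; wc +0.160/-0.350 → slack +1.459/-1.821; half-tol=0.255, Σhalf²=0.520762
Nominal = 27.070. Worst-case = [27.070 - 1.821, 27.070 + 1.459] = [25.249, 28.529]. RSS = √0.520762 = 0.722.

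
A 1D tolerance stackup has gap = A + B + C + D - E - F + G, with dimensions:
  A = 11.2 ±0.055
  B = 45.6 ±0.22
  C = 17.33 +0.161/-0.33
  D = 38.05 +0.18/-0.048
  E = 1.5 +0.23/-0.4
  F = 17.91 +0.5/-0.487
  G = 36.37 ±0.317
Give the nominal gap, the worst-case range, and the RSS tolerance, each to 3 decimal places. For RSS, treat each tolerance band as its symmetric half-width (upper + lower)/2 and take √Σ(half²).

Stack each dimension's contribution:
  +A: nom +11.200 → Σnom=11.200; wc +0.055/-0.055 → slack +0.055/-0.055; half-tol=0.055, Σhalf²=0.003025
  +B: nom +45.600 → Σnom=56.800; wc +0.220/-0.220 → slack +0.275/-0.275; half-tol=0.220, Σhalf²=0.051425
  +C: nom +17.330 → Σnom=74.130; wc +0.161/-0.330 → slack +0.436/-0.605; half-tol=0.245, Σhalf²=0.111695
  +D: nom +38.050 → Σnom=112.180; wc +0.180/-0.048 → slack +0.616/-0.653; half-tol=0.114, Σhalf²=0.124691
  -E: nom -1.500 → Σnom=110.680; wc +0.400/-0.230 → slack +1.016/-0.883; half-tol=0.315, Σhalf²=0.223916
  -F: nom -17.910 → Σnom=92.770; wc +0.487/-0.500 → slack +1.503/-1.383; half-tol=0.493, Σhalf²=0.467458
  +G: nom +36.370 → Σnom=129.140; wc +0.317/-0.317 → slack +1.820/-1.700; half-tol=0.317, Σhalf²=0.567948
Nominal = 129.140. Worst-case = [129.140 - 1.700, 129.140 + 1.820] = [127.440, 130.960]. RSS = √0.567948 = 0.754.

nominal=129.140 wc=[127.440,130.960] rss=0.754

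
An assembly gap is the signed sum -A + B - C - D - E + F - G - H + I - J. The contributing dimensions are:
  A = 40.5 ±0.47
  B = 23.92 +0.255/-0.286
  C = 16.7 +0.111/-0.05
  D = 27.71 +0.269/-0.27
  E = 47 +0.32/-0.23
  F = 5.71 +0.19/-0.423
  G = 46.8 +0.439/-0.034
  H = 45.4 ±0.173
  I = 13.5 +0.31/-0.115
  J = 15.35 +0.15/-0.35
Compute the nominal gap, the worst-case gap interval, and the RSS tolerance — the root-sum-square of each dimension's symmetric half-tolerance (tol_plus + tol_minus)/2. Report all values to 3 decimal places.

Stack each dimension's contribution:
  -A: nom -40.500 → Σnom=-40.500; wc +0.470/-0.470 → slack +0.470/-0.470; half-tol=0.470, Σhalf²=0.220900
  +B: nom +23.920 → Σnom=-16.580; wc +0.255/-0.286 → slack +0.725/-0.756; half-tol=0.270, Σhalf²=0.294070
  -C: nom -16.700 → Σnom=-33.280; wc +0.050/-0.111 → slack +0.775/-0.867; half-tol=0.081, Σhalf²=0.300550
  -D: nom -27.710 → Σnom=-60.990; wc +0.270/-0.269 → slack +1.045/-1.136; half-tol=0.270, Σhalf²=0.373181
  -E: nom -47.000 → Σnom=-107.990; wc +0.230/-0.320 → slack +1.275/-1.456; half-tol=0.275, Σhalf²=0.448806
  +F: nom +5.710 → Σnom=-102.280; wc +0.190/-0.423 → slack +1.465/-1.879; half-tol=0.306, Σhalf²=0.542748
  -G: nom -46.800 → Σnom=-149.080; wc +0.034/-0.439 → slack +1.499/-2.318; half-tol=0.236, Σhalf²=0.598680
  -H: nom -45.400 → Σnom=-194.480; wc +0.173/-0.173 → slack +1.672/-2.491; half-tol=0.173, Σhalf²=0.628609
  +I: nom +13.500 → Σnom=-180.980; wc +0.310/-0.115 → slack +1.982/-2.606; half-tol=0.212, Σhalf²=0.673766
  -J: nom -15.350 → Σnom=-196.330; wc +0.350/-0.150 → slack +2.332/-2.756; half-tol=0.250, Σhalf²=0.736266
Nominal = -196.330. Worst-case = [-196.330 - 2.756, -196.330 + 2.332] = [-199.086, -193.998]. RSS = √0.736266 = 0.858.

nominal=-196.330 wc=[-199.086,-193.998] rss=0.858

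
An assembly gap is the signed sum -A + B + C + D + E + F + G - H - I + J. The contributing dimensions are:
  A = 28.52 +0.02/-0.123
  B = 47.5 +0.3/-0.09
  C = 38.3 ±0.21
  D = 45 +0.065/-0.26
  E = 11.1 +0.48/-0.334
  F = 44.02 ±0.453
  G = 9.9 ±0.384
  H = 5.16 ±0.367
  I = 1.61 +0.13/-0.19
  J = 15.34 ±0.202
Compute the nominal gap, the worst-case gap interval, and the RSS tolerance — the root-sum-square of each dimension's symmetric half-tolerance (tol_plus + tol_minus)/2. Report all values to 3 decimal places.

nominal=175.870 wc=[173.420,178.644] rss=0.913

Stack each dimension's contribution:
  -A: nom -28.520 → Σnom=-28.520; wc +0.123/-0.020 → slack +0.123/-0.020; half-tol=0.071, Σhalf²=0.005112
  +B: nom +47.500 → Σnom=18.980; wc +0.300/-0.090 → slack +0.423/-0.110; half-tol=0.195, Σhalf²=0.043137
  +C: nom +38.300 → Σnom=57.280; wc +0.210/-0.210 → slack +0.633/-0.320; half-tol=0.210, Σhalf²=0.087237
  +D: nom +45.000 → Σnom=102.280; wc +0.065/-0.260 → slack +0.698/-0.580; half-tol=0.163, Σhalf²=0.113643
  +E: nom +11.100 → Σnom=113.380; wc +0.480/-0.334 → slack +1.178/-0.914; half-tol=0.407, Σhalf²=0.279292
  +F: nom +44.020 → Σnom=157.400; wc +0.453/-0.453 → slack +1.631/-1.367; half-tol=0.453, Σhalf²=0.484502
  +G: nom +9.900 → Σnom=167.300; wc +0.384/-0.384 → slack +2.015/-1.751; half-tol=0.384, Σhalf²=0.631958
  -H: nom -5.160 → Σnom=162.140; wc +0.367/-0.367 → slack +2.382/-2.118; half-tol=0.367, Σhalf²=0.766647
  -I: nom -1.610 → Σnom=160.530; wc +0.190/-0.130 → slack +2.572/-2.248; half-tol=0.160, Σhalf²=0.792246
  +J: nom +15.340 → Σnom=175.870; wc +0.202/-0.202 → slack +2.774/-2.450; half-tol=0.202, Σhalf²=0.833050
Nominal = 175.870. Worst-case = [175.870 - 2.450, 175.870 + 2.774] = [173.420, 178.644]. RSS = √0.833050 = 0.913.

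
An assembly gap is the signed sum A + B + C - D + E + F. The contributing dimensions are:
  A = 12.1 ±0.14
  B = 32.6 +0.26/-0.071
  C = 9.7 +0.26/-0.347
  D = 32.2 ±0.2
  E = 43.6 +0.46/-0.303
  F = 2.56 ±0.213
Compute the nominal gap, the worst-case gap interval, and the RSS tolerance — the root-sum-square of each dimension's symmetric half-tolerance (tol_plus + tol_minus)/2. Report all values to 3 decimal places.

Stack each dimension's contribution:
  +A: nom +12.100 → Σnom=12.100; wc +0.140/-0.140 → slack +0.140/-0.140; half-tol=0.140, Σhalf²=0.019600
  +B: nom +32.600 → Σnom=44.700; wc +0.260/-0.071 → slack +0.400/-0.211; half-tol=0.166, Σhalf²=0.046990
  +C: nom +9.700 → Σnom=54.400; wc +0.260/-0.347 → slack +0.660/-0.558; half-tol=0.303, Σhalf²=0.139102
  -D: nom -32.200 → Σnom=22.200; wc +0.200/-0.200 → slack +0.860/-0.758; half-tol=0.200, Σhalf²=0.179102
  +E: nom +43.600 → Σnom=65.800; wc +0.460/-0.303 → slack +1.320/-1.061; half-tol=0.382, Σhalf²=0.324645
  +F: nom +2.560 → Σnom=68.360; wc +0.213/-0.213 → slack +1.533/-1.274; half-tol=0.213, Σhalf²=0.370014
Nominal = 68.360. Worst-case = [68.360 - 1.274, 68.360 + 1.533] = [67.086, 69.893]. RSS = √0.370014 = 0.608.

nominal=68.360 wc=[67.086,69.893] rss=0.608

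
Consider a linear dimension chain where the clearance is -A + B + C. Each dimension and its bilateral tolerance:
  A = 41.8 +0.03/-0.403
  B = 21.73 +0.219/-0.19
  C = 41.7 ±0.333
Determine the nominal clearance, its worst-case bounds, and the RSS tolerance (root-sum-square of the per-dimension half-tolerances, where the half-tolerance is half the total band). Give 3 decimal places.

nominal=21.630 wc=[21.077,22.585] rss=0.447

Stack each dimension's contribution:
  -A: nom -41.800 → Σnom=-41.800; wc +0.403/-0.030 → slack +0.403/-0.030; half-tol=0.217, Σhalf²=0.046872
  +B: nom +21.730 → Σnom=-20.070; wc +0.219/-0.190 → slack +0.622/-0.220; half-tol=0.205, Σhalf²=0.088693
  +C: nom +41.700 → Σnom=21.630; wc +0.333/-0.333 → slack +0.955/-0.553; half-tol=0.333, Σhalf²=0.199582
Nominal = 21.630. Worst-case = [21.630 - 0.553, 21.630 + 0.955] = [21.077, 22.585]. RSS = √0.199582 = 0.447.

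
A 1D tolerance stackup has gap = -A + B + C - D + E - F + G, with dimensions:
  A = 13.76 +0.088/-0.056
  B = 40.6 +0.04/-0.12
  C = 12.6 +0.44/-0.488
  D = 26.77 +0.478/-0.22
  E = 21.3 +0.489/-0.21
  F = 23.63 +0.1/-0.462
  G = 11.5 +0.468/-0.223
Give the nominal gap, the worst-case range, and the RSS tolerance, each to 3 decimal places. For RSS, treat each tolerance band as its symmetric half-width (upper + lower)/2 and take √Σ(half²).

nominal=21.840 wc=[20.133,24.015] rss=0.818

Stack each dimension's contribution:
  -A: nom -13.760 → Σnom=-13.760; wc +0.056/-0.088 → slack +0.056/-0.088; half-tol=0.072, Σhalf²=0.005184
  +B: nom +40.600 → Σnom=26.840; wc +0.040/-0.120 → slack +0.096/-0.208; half-tol=0.080, Σhalf²=0.011584
  +C: nom +12.600 → Σnom=39.440; wc +0.440/-0.488 → slack +0.536/-0.696; half-tol=0.464, Σhalf²=0.226880
  -D: nom -26.770 → Σnom=12.670; wc +0.220/-0.478 → slack +0.756/-1.174; half-tol=0.349, Σhalf²=0.348681
  +E: nom +21.300 → Σnom=33.970; wc +0.489/-0.210 → slack +1.245/-1.384; half-tol=0.349, Σhalf²=0.470831
  -F: nom -23.630 → Σnom=10.340; wc +0.462/-0.100 → slack +1.707/-1.484; half-tol=0.281, Σhalf²=0.549792
  +G: nom +11.500 → Σnom=21.840; wc +0.468/-0.223 → slack +2.175/-1.707; half-tol=0.346, Σhalf²=0.669162
Nominal = 21.840. Worst-case = [21.840 - 1.707, 21.840 + 2.175] = [20.133, 24.015]. RSS = √0.669162 = 0.818.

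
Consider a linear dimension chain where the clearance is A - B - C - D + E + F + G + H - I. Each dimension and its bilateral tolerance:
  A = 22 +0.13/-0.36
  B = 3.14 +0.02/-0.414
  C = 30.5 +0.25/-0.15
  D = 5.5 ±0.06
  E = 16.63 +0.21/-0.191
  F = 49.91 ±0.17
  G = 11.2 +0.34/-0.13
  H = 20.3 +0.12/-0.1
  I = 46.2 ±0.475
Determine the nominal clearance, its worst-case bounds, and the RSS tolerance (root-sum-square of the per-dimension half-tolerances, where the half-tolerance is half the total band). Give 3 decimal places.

Stack each dimension's contribution:
  +A: nom +22.000 → Σnom=22.000; wc +0.130/-0.360 → slack +0.130/-0.360; half-tol=0.245, Σhalf²=0.060025
  -B: nom -3.140 → Σnom=18.860; wc +0.414/-0.020 → slack +0.544/-0.380; half-tol=0.217, Σhalf²=0.107114
  -C: nom -30.500 → Σnom=-11.640; wc +0.150/-0.250 → slack +0.694/-0.630; half-tol=0.200, Σhalf²=0.147114
  -D: nom -5.500 → Σnom=-17.140; wc +0.060/-0.060 → slack +0.754/-0.690; half-tol=0.060, Σhalf²=0.150714
  +E: nom +16.630 → Σnom=-0.510; wc +0.210/-0.191 → slack +0.964/-0.881; half-tol=0.201, Σhalf²=0.190914
  +F: nom +49.910 → Σnom=49.400; wc +0.170/-0.170 → slack +1.134/-1.051; half-tol=0.170, Σhalf²=0.219814
  +G: nom +11.200 → Σnom=60.600; wc +0.340/-0.130 → slack +1.474/-1.181; half-tol=0.235, Σhalf²=0.275039
  +H: nom +20.300 → Σnom=80.900; wc +0.120/-0.100 → slack +1.594/-1.281; half-tol=0.110, Σhalf²=0.287139
  -I: nom -46.200 → Σnom=34.700; wc +0.475/-0.475 → slack +2.069/-1.756; half-tol=0.475, Σhalf²=0.512764
Nominal = 34.700. Worst-case = [34.700 - 1.756, 34.700 + 2.069] = [32.944, 36.769]. RSS = √0.512764 = 0.716.

nominal=34.700 wc=[32.944,36.769] rss=0.716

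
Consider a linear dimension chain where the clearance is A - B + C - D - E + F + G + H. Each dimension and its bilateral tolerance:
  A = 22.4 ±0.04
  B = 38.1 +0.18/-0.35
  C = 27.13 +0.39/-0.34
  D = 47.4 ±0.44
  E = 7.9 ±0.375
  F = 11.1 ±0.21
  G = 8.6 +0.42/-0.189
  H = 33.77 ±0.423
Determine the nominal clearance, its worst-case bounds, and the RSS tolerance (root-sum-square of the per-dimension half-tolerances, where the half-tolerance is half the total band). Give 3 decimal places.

Stack each dimension's contribution:
  +A: nom +22.400 → Σnom=22.400; wc +0.040/-0.040 → slack +0.040/-0.040; half-tol=0.040, Σhalf²=0.001600
  -B: nom -38.100 → Σnom=-15.700; wc +0.350/-0.180 → slack +0.390/-0.220; half-tol=0.265, Σhalf²=0.071825
  +C: nom +27.130 → Σnom=11.430; wc +0.390/-0.340 → slack +0.780/-0.560; half-tol=0.365, Σhalf²=0.205050
  -D: nom -47.400 → Σnom=-35.970; wc +0.440/-0.440 → slack +1.220/-1.000; half-tol=0.440, Σhalf²=0.398650
  -E: nom -7.900 → Σnom=-43.870; wc +0.375/-0.375 → slack +1.595/-1.375; half-tol=0.375, Σhalf²=0.539275
  +F: nom +11.100 → Σnom=-32.770; wc +0.210/-0.210 → slack +1.805/-1.585; half-tol=0.210, Σhalf²=0.583375
  +G: nom +8.600 → Σnom=-24.170; wc +0.420/-0.189 → slack +2.225/-1.774; half-tol=0.304, Σhalf²=0.676095
  +H: nom +33.770 → Σnom=9.600; wc +0.423/-0.423 → slack +2.648/-2.197; half-tol=0.423, Σhalf²=0.855024
Nominal = 9.600. Worst-case = [9.600 - 2.197, 9.600 + 2.648] = [7.403, 12.248]. RSS = √0.855024 = 0.925.

nominal=9.600 wc=[7.403,12.248] rss=0.925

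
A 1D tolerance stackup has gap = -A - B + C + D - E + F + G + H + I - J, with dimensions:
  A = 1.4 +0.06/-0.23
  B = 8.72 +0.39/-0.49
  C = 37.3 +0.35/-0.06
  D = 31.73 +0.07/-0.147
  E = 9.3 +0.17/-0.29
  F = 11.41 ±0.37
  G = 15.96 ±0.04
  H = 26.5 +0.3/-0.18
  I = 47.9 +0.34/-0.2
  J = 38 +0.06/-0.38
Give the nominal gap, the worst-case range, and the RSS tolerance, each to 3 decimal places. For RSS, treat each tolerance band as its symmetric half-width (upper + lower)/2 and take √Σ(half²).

nominal=113.380 wc=[111.703,116.240] rss=0.799

Stack each dimension's contribution:
  -A: nom -1.400 → Σnom=-1.400; wc +0.230/-0.060 → slack +0.230/-0.060; half-tol=0.145, Σhalf²=0.021025
  -B: nom -8.720 → Σnom=-10.120; wc +0.490/-0.390 → slack +0.720/-0.450; half-tol=0.440, Σhalf²=0.214625
  +C: nom +37.300 → Σnom=27.180; wc +0.350/-0.060 → slack +1.070/-0.510; half-tol=0.205, Σhalf²=0.256650
  +D: nom +31.730 → Σnom=58.910; wc +0.070/-0.147 → slack +1.140/-0.657; half-tol=0.108, Σhalf²=0.268422
  -E: nom -9.300 → Σnom=49.610; wc +0.290/-0.170 → slack +1.430/-0.827; half-tol=0.230, Σhalf²=0.321322
  +F: nom +11.410 → Σnom=61.020; wc +0.370/-0.370 → slack +1.800/-1.197; half-tol=0.370, Σhalf²=0.458222
  +G: nom +15.960 → Σnom=76.980; wc +0.040/-0.040 → slack +1.840/-1.237; half-tol=0.040, Σhalf²=0.459822
  +H: nom +26.500 → Σnom=103.480; wc +0.300/-0.180 → slack +2.140/-1.417; half-tol=0.240, Σhalf²=0.517422
  +I: nom +47.900 → Σnom=151.380; wc +0.340/-0.200 → slack +2.480/-1.617; half-tol=0.270, Σhalf²=0.590322
  -J: nom -38.000 → Σnom=113.380; wc +0.380/-0.060 → slack +2.860/-1.677; half-tol=0.220, Σhalf²=0.638722
Nominal = 113.380. Worst-case = [113.380 - 1.677, 113.380 + 2.860] = [111.703, 116.240]. RSS = √0.638722 = 0.799.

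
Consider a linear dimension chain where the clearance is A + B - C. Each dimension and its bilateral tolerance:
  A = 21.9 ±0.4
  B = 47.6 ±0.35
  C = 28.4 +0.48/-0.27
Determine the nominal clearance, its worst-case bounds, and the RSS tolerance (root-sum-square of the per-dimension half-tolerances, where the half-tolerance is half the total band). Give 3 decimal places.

Stack each dimension's contribution:
  +A: nom +21.900 → Σnom=21.900; wc +0.400/-0.400 → slack +0.400/-0.400; half-tol=0.400, Σhalf²=0.160000
  +B: nom +47.600 → Σnom=69.500; wc +0.350/-0.350 → slack +0.750/-0.750; half-tol=0.350, Σhalf²=0.282500
  -C: nom -28.400 → Σnom=41.100; wc +0.270/-0.480 → slack +1.020/-1.230; half-tol=0.375, Σhalf²=0.423125
Nominal = 41.100. Worst-case = [41.100 - 1.230, 41.100 + 1.020] = [39.870, 42.120]. RSS = √0.423125 = 0.650.

nominal=41.100 wc=[39.870,42.120] rss=0.650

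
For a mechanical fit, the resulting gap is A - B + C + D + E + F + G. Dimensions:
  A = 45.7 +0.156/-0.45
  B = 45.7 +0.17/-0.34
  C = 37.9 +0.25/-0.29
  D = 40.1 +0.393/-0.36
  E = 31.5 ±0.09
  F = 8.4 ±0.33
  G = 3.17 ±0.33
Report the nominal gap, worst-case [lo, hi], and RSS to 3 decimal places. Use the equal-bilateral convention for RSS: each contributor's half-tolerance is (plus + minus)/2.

Stack each dimension's contribution:
  +A: nom +45.700 → Σnom=45.700; wc +0.156/-0.450 → slack +0.156/-0.450; half-tol=0.303, Σhalf²=0.091809
  -B: nom -45.700 → Σnom=0.000; wc +0.340/-0.170 → slack +0.496/-0.620; half-tol=0.255, Σhalf²=0.156834
  +C: nom +37.900 → Σnom=37.900; wc +0.250/-0.290 → slack +0.746/-0.910; half-tol=0.270, Σhalf²=0.229734
  +D: nom +40.100 → Σnom=78.000; wc +0.393/-0.360 → slack +1.139/-1.270; half-tol=0.377, Σhalf²=0.371486
  +E: nom +31.500 → Σnom=109.500; wc +0.090/-0.090 → slack +1.229/-1.360; half-tol=0.090, Σhalf²=0.379586
  +F: nom +8.400 → Σnom=117.900; wc +0.330/-0.330 → slack +1.559/-1.690; half-tol=0.330, Σhalf²=0.488486
  +G: nom +3.170 → Σnom=121.070; wc +0.330/-0.330 → slack +1.889/-2.020; half-tol=0.330, Σhalf²=0.597386
Nominal = 121.070. Worst-case = [121.070 - 2.020, 121.070 + 1.889] = [119.050, 122.959]. RSS = √0.597386 = 0.773.

nominal=121.070 wc=[119.050,122.959] rss=0.773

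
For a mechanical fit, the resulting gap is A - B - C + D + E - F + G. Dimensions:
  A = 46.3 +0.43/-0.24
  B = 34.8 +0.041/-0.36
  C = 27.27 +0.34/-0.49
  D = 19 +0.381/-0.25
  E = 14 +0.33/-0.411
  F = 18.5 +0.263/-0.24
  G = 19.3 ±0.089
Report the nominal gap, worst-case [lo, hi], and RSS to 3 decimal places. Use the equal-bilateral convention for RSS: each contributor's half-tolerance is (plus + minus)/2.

nominal=18.030 wc=[16.396,20.350] rss=0.795

Stack each dimension's contribution:
  +A: nom +46.300 → Σnom=46.300; wc +0.430/-0.240 → slack +0.430/-0.240; half-tol=0.335, Σhalf²=0.112225
  -B: nom -34.800 → Σnom=11.500; wc +0.360/-0.041 → slack +0.790/-0.281; half-tol=0.200, Σhalf²=0.152425
  -C: nom -27.270 → Σnom=-15.770; wc +0.490/-0.340 → slack +1.280/-0.621; half-tol=0.415, Σhalf²=0.324650
  +D: nom +19.000 → Σnom=3.230; wc +0.381/-0.250 → slack +1.661/-0.871; half-tol=0.316, Σhalf²=0.424190
  +E: nom +14.000 → Σnom=17.230; wc +0.330/-0.411 → slack +1.991/-1.282; half-tol=0.370, Σhalf²=0.561461
  -F: nom -18.500 → Σnom=-1.270; wc +0.240/-0.263 → slack +2.231/-1.545; half-tol=0.252, Σhalf²=0.624713
  +G: nom +19.300 → Σnom=18.030; wc +0.089/-0.089 → slack +2.320/-1.634; half-tol=0.089, Σhalf²=0.632634
Nominal = 18.030. Worst-case = [18.030 - 1.634, 18.030 + 2.320] = [16.396, 20.350]. RSS = √0.632634 = 0.795.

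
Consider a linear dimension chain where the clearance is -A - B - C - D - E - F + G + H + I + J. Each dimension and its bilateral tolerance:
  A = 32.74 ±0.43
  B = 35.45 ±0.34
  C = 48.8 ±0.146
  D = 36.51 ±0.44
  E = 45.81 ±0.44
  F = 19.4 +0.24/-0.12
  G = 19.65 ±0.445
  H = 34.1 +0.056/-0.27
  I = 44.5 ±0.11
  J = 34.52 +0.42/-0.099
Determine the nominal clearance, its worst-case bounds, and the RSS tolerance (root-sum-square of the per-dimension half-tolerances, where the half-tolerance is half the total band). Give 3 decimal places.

Stack each dimension's contribution:
  -A: nom -32.740 → Σnom=-32.740; wc +0.430/-0.430 → slack +0.430/-0.430; half-tol=0.430, Σhalf²=0.184900
  -B: nom -35.450 → Σnom=-68.190; wc +0.340/-0.340 → slack +0.770/-0.770; half-tol=0.340, Σhalf²=0.300500
  -C: nom -48.800 → Σnom=-116.990; wc +0.146/-0.146 → slack +0.916/-0.916; half-tol=0.146, Σhalf²=0.321816
  -D: nom -36.510 → Σnom=-153.500; wc +0.440/-0.440 → slack +1.356/-1.356; half-tol=0.440, Σhalf²=0.515416
  -E: nom -45.810 → Σnom=-199.310; wc +0.440/-0.440 → slack +1.796/-1.796; half-tol=0.440, Σhalf²=0.709016
  -F: nom -19.400 → Σnom=-218.710; wc +0.120/-0.240 → slack +1.916/-2.036; half-tol=0.180, Σhalf²=0.741416
  +G: nom +19.650 → Σnom=-199.060; wc +0.445/-0.445 → slack +2.361/-2.481; half-tol=0.445, Σhalf²=0.939441
  +H: nom +34.100 → Σnom=-164.960; wc +0.056/-0.270 → slack +2.417/-2.751; half-tol=0.163, Σhalf²=0.966010
  +I: nom +44.500 → Σnom=-120.460; wc +0.110/-0.110 → slack +2.527/-2.861; half-tol=0.110, Σhalf²=0.978110
  +J: nom +34.520 → Σnom=-85.940; wc +0.420/-0.099 → slack +2.947/-2.960; half-tol=0.260, Σhalf²=1.045450
Nominal = -85.940. Worst-case = [-85.940 - 2.960, -85.940 + 2.947] = [-88.900, -82.993]. RSS = √1.045450 = 1.022.

nominal=-85.940 wc=[-88.900,-82.993] rss=1.022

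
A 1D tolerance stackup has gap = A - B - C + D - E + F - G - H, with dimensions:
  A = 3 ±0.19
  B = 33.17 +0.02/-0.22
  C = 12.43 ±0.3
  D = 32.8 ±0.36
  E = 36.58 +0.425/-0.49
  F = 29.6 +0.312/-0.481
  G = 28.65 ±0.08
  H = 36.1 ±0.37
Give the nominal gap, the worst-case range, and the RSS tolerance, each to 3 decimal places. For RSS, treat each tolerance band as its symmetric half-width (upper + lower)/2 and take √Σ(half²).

nominal=-81.530 wc=[-83.756,-79.208] rss=0.883

Stack each dimension's contribution:
  +A: nom +3.000 → Σnom=3.000; wc +0.190/-0.190 → slack +0.190/-0.190; half-tol=0.190, Σhalf²=0.036100
  -B: nom -33.170 → Σnom=-30.170; wc +0.220/-0.020 → slack +0.410/-0.210; half-tol=0.120, Σhalf²=0.050500
  -C: nom -12.430 → Σnom=-42.600; wc +0.300/-0.300 → slack +0.710/-0.510; half-tol=0.300, Σhalf²=0.140500
  +D: nom +32.800 → Σnom=-9.800; wc +0.360/-0.360 → slack +1.070/-0.870; half-tol=0.360, Σhalf²=0.270100
  -E: nom -36.580 → Σnom=-46.380; wc +0.490/-0.425 → slack +1.560/-1.295; half-tol=0.458, Σhalf²=0.479406
  +F: nom +29.600 → Σnom=-16.780; wc +0.312/-0.481 → slack +1.872/-1.776; half-tol=0.396, Σhalf²=0.636618
  -G: nom -28.650 → Σnom=-45.430; wc +0.080/-0.080 → slack +1.952/-1.856; half-tol=0.080, Σhalf²=0.643018
  -H: nom -36.100 → Σnom=-81.530; wc +0.370/-0.370 → slack +2.322/-2.226; half-tol=0.370, Σhalf²=0.779918
Nominal = -81.530. Worst-case = [-81.530 - 2.226, -81.530 + 2.322] = [-83.756, -79.208]. RSS = √0.779918 = 0.883.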